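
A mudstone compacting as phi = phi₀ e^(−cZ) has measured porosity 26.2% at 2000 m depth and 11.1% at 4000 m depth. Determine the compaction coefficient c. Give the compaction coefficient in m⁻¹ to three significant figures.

0.000429 m⁻¹

Working in km (1 km = 1000 m; c in km⁻¹ = c in m⁻¹ × 1000):
Athy: phi(Z) = phi₀ e^(−cZ) ⇒ phi₁/phi₂ = e^{c(Z₂−Z₁)} ⇒ c = ln(phi₁/phi₂)/(Z₂−Z₁)
c = ln(0.262/0.111) / (4 − 2) = ln(2.36) / 2 = 0.8588 / 2 = 0.4294 km⁻¹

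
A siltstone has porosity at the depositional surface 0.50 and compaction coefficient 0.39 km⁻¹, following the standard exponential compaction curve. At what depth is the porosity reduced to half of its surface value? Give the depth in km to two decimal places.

φ/φ₀ = 1/2 ⇒ exp(−β·Z) = 1/2 ⇒ Z = ln(2) / β
Z = 0.6931 / 0.39 = 1.777 km

1.78 km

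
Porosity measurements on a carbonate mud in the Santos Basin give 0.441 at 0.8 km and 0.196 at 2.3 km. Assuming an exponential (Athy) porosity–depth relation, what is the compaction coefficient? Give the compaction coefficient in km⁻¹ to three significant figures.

Athy: phi(Z) = phi₀ e^(−kZ) ⇒ phi₁/phi₂ = e^{k(Z₂−Z₁)} ⇒ k = ln(phi₁/phi₂)/(Z₂−Z₁)
k = ln(0.441/0.196) / (2.3 − 0.8) = ln(2.25) / 1.5 = 0.8109 / 1.5 = 0.5406 km⁻¹

0.541 km⁻¹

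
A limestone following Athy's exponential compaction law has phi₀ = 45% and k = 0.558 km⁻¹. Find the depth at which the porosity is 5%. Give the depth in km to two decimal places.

3.94 km

Invert Athy's law: Z = ln(phi₀/phi) / k
Z = ln(0.45/0.05) / 0.558 = ln(9) / 0.558 = 2.1972 / 0.558 = 3.938 km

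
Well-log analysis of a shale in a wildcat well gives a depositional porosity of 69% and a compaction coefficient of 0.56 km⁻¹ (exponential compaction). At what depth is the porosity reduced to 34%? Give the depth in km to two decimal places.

1.26 km

Invert Athy's law: d = ln(n₀/n) / k
d = ln(0.69/0.34) / 0.56 = ln(2.029) / 0.56 = 0.7077 / 0.56 = 1.264 km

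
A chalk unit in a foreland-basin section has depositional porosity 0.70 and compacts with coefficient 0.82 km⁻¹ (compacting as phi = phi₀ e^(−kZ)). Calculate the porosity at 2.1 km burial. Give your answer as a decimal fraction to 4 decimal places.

0.1251

phi = phi₀·exp(−k·Z) = 0.7 × exp(−0.82 × 2.1) = 0.7 × exp(−1.722)
  = 0.7 × 0.1787 = 0.1251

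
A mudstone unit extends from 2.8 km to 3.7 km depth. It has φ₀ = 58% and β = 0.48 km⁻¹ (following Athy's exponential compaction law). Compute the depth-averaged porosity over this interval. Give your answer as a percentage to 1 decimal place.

12.3%

⟨φ⟩ = (1/(Z₂−Z₁)) ∫ φ₀ e^(−βZ) dZ = φ₀·(e^(−β·Z₁) − e^(−β·Z₂)) / (β·(Z₂−Z₁))
e^(−0.48×2.8) = 0.2608; e^(−0.48×3.7) = 0.1693
⟨φ⟩ = 0.58 × (0.2608 − 0.1693) / (0.48 × 0.9) = 0.58 × 0.2118 = 0.1228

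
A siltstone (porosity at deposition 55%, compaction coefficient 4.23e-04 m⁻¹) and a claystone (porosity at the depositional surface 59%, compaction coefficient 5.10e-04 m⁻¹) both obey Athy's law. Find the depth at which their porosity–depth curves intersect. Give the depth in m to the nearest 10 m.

Working in km (1 km = 1000 m; β in km⁻¹ = β in m⁻¹ × 1000):
Set n₀ₐ e^(−βₐz) = n₀ᵦ e^(−βᵦz) ⇒ ln(n₀ₐ/n₀ᵦ) = (βₐ − βᵦ)·z
z = ln(0.55/0.59) / (0.423 − 0.51) = -0.0702 / -0.087 = 0.807 km

810 m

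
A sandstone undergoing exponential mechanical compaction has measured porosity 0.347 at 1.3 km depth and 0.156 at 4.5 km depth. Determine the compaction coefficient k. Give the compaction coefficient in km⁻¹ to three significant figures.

0.250 km⁻¹

Athy: n(z) = n₀ e^(−kz) ⇒ n₁/n₂ = e^{k(z₂−z₁)} ⇒ k = ln(n₁/n₂)/(z₂−z₁)
k = ln(0.347/0.156) / (4.5 − 1.3) = ln(2.224) / 3.2 = 0.7995 / 3.2 = 0.2498 km⁻¹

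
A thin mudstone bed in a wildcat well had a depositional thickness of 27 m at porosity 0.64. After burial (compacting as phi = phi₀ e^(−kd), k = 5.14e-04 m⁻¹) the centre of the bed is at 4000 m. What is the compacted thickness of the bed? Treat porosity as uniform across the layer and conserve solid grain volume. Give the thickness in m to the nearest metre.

11 m

Working in km (1 km = 1000 m; k in km⁻¹ = k in m⁻¹ × 1000):
Porosity at 4 km: phi = 0.64·exp(−0.514×4) = 0.0819
Solid-volume conservation: h(1−phi) = h₀(1−phi₀) ⇒ h = h₀·(1−phi₀)/(1−phi)
h = 0.027 × (1 − 0.64)/(1 − 0.0819) = 0.027 × 0.3921 = 0.0106 km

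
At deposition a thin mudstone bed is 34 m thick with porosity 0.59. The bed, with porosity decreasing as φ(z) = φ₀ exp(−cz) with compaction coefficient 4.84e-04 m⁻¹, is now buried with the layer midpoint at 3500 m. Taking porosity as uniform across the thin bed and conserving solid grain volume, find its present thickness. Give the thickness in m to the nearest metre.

16 m

Working in km (1 km = 1000 m; c in km⁻¹ = c in m⁻¹ × 1000):
Porosity at 3.5 km: φ = 0.59·exp(−0.484×3.5) = 0.1084
Solid-volume conservation: h(1−φ) = h₀(1−φ₀) ⇒ h = h₀·(1−φ₀)/(1−φ)
h = 0.034 × (1 − 0.59)/(1 − 0.1084) = 0.034 × 0.4599 = 0.0156 km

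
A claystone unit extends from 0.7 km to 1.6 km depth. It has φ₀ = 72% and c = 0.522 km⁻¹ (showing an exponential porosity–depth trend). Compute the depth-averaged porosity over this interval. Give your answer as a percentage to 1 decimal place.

39.9%

⟨φ⟩ = (1/(z₂−z₁)) ∫ φ₀ e^(−cz) dz = φ₀·(e^(−c·z₁) − e^(−c·z₂)) / (c·(z₂−z₁))
e^(−0.522×0.7) = 0.6939; e^(−0.522×1.6) = 0.4338
⟨φ⟩ = 0.72 × (0.6939 − 0.4338) / (0.522 × 0.9) = 0.72 × 0.5537 = 0.3987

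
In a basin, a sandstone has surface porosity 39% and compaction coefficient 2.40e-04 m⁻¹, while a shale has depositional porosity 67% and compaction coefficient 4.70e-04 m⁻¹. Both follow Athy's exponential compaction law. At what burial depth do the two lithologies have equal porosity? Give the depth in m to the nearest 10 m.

2350 m

Working in km (1 km = 1000 m; c in km⁻¹ = c in m⁻¹ × 1000):
Set phi₀ₐ e^(−cₐd) = phi₀ᵦ e^(−cᵦd) ⇒ ln(phi₀ₐ/phi₀ᵦ) = (cₐ − cᵦ)·d
d = ln(0.39/0.67) / (0.24 − 0.47) = -0.5411 / -0.23 = 2.353 km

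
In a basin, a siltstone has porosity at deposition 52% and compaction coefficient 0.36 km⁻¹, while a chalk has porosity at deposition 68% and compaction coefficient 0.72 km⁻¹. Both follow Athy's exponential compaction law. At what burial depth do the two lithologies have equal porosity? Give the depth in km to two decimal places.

Set n₀ₐ e^(−βₐd) = n₀ᵦ e^(−βᵦd) ⇒ ln(n₀ₐ/n₀ᵦ) = (βₐ − βᵦ)·d
d = ln(0.52/0.68) / (0.36 − 0.72) = -0.2683 / -0.36 = 0.745 km

0.75 km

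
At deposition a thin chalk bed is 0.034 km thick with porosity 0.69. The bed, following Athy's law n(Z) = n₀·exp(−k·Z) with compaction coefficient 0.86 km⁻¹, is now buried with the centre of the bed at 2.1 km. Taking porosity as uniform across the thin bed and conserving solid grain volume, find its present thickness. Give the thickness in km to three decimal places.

Porosity at 2.1 km: n = 0.69·exp(−0.86×2.1) = 0.1134
Solid-volume conservation: h(1−n) = h₀(1−n₀) ⇒ h = h₀·(1−n₀)/(1−n)
h = 0.034 × (1 − 0.69)/(1 − 0.1134) = 0.034 × 0.3496 = 0.0119 km

0.012 km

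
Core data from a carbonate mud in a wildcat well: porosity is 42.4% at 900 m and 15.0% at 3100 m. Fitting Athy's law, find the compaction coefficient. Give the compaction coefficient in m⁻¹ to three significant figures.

0.000472 m⁻¹

Working in km (1 km = 1000 m; k in km⁻¹ = k in m⁻¹ × 1000):
Athy: φ(Z) = φ₀ e^(−kZ) ⇒ φ₁/φ₂ = e^{k(Z₂−Z₁)} ⇒ k = ln(φ₁/φ₂)/(Z₂−Z₁)
k = ln(0.424/0.15) / (3.1 − 0.9) = ln(2.827) / 2.2 = 1.0391 / 2.2 = 0.4723 km⁻¹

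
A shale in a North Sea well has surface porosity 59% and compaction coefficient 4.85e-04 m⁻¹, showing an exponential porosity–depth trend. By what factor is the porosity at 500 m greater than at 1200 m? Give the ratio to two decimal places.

1.40

Working in km (1 km = 1000 m; β in km⁻¹ = β in m⁻¹ × 1000):
φ(z₁)/φ(z₂) = e^(−β·z₁)/e^(−β·z₂) = e^{β(z₂−z₁)}
= exp(0.485 × 0.7) = exp(0.3395) = 1.4042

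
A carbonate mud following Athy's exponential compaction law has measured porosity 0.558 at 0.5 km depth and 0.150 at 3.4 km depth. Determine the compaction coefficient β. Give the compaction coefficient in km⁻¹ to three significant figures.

0.453 km⁻¹

Athy: φ(Z) = φ₀ e^(−βZ) ⇒ φ₁/φ₂ = e^{β(Z₂−Z₁)} ⇒ β = ln(φ₁/φ₂)/(Z₂−Z₁)
β = ln(0.558/0.15) / (3.4 − 0.5) = ln(3.72) / 2.9 = 1.3137 / 2.9 = 0.453 km⁻¹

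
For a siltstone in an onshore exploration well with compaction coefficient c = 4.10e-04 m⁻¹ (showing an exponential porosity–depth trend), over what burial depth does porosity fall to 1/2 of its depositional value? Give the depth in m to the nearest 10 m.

Working in km (1 km = 1000 m; c in km⁻¹ = c in m⁻¹ × 1000):
phi/phi₀ = 1/2 ⇒ exp(−c·z) = 1/2 ⇒ z = ln(2) / c
z = 0.6931 / 0.41 = 1.691 km

1690 m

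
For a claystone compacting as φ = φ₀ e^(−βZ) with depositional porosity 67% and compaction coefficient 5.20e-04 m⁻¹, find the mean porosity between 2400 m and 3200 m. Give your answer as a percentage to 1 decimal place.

Working in km (1 km = 1000 m; β in km⁻¹ = β in m⁻¹ × 1000):
⟨φ⟩ = (1/(Z₂−Z₁)) ∫ φ₀ e^(−βZ) dZ = φ₀·(e^(−β·Z₁) − e^(−β·Z₂)) / (β·(Z₂−Z₁))
e^(−0.52×2.4) = 0.2871; e^(−0.52×3.2) = 0.1894
⟨φ⟩ = 0.67 × (0.2871 − 0.1894) / (0.52 × 0.8) = 0.67 × 0.2349 = 0.1574

15.7%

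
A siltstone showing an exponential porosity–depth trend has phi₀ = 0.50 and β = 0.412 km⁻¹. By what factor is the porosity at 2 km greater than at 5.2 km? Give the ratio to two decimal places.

3.74

phi(Z₁)/phi(Z₂) = e^(−β·Z₁)/e^(−β·Z₂) = e^{β(Z₂−Z₁)}
= exp(0.412 × 3.2) = exp(1.318) = 3.7374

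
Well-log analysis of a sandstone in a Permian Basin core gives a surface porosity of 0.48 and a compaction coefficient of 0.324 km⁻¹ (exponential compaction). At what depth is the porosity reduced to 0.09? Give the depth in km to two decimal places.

Invert Athy's law: Z = ln(φ₀/φ) / k
Z = ln(0.48/0.09) / 0.324 = ln(5.333) / 0.324 = 1.6740 / 0.324 = 5.167 km

5.17 km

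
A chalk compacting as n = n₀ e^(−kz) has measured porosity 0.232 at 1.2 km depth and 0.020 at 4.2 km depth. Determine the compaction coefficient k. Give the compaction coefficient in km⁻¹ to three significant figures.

Athy: n(z) = n₀ e^(−kz) ⇒ n₁/n₂ = e^{k(z₂−z₁)} ⇒ k = ln(n₁/n₂)/(z₂−z₁)
k = ln(0.232/0.02) / (4.2 − 1.2) = ln(11.6) / 3 = 2.4510 / 3 = 0.817 km⁻¹

0.817 km⁻¹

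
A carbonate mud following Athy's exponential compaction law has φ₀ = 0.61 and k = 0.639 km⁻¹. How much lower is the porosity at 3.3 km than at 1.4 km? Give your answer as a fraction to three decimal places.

0.175

φ(1.4) = 0.61·e^(−0.639×1.4) = 0.2494
φ(3.3) = 0.61·e^(−0.639×3.3) = 0.0741
Δφ = 0.2494 − 0.0741 = 0.1753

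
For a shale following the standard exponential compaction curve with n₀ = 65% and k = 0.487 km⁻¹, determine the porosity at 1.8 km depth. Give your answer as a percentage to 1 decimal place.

27.1%

n = n₀·exp(−k·Z) = 0.65 × exp(−0.487 × 1.8) = 0.65 × exp(−0.8766)
  = 0.65 × 0.4162 = 0.2705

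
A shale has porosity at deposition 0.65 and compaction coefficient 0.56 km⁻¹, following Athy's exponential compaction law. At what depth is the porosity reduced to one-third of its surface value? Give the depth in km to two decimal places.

1.96 km

phi/phi₀ = 1/3 ⇒ exp(−k·d) = 1/3 ⇒ d = ln(3) / k
d = 1.0986 / 0.56 = 1.962 km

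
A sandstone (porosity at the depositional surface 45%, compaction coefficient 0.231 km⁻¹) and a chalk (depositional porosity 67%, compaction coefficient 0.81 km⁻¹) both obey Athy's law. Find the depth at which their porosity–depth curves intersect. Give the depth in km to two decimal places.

0.69 km

Set phi₀ₐ e^(−kₐd) = phi₀ᵦ e^(−kᵦd) ⇒ ln(phi₀ₐ/phi₀ᵦ) = (kₐ − kᵦ)·d
d = ln(0.45/0.67) / (0.231 − 0.81) = -0.3980 / -0.579 = 0.687 km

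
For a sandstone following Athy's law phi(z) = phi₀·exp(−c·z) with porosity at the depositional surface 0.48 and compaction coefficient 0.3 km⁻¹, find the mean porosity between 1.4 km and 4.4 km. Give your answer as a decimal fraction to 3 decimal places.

⟨phi⟩ = (1/(z₂−z₁)) ∫ phi₀ e^(−cz) dz = phi₀·(e^(−c·z₁) − e^(−c·z₂)) / (c·(z₂−z₁))
e^(−0.3×1.4) = 0.6570; e^(−0.3×4.4) = 0.2671
⟨phi⟩ = 0.48 × (0.6570 − 0.2671) / (0.3 × 3) = 0.48 × 0.4332 = 0.2080

0.208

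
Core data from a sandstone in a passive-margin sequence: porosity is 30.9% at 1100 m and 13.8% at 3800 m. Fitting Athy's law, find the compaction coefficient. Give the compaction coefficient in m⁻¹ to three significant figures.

Working in km (1 km = 1000 m; k in km⁻¹ = k in m⁻¹ × 1000):
Athy: phi(d) = phi₀ e^(−kd) ⇒ phi₁/phi₂ = e^{k(d₂−d₁)} ⇒ k = ln(phi₁/phi₂)/(d₂−d₁)
k = ln(0.309/0.138) / (3.8 − 1.1) = ln(2.239) / 2.7 = 0.8061 / 2.7 = 0.2986 km⁻¹

0.000299 m⁻¹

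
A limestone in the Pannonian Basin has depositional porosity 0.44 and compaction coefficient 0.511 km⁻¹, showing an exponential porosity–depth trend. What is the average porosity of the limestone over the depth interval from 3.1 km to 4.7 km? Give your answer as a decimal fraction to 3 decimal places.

0.062

⟨phi⟩ = (1/(Z₂−Z₁)) ∫ phi₀ e^(−kZ) dZ = phi₀·(e^(−k·Z₁) − e^(−k·Z₂)) / (k·(Z₂−Z₁))
e^(−0.511×3.1) = 0.2051; e^(−0.511×4.7) = 0.0906
⟨phi⟩ = 0.44 × (0.2051 − 0.0906) / (0.511 × 1.6) = 0.44 × 0.1401 = 0.0617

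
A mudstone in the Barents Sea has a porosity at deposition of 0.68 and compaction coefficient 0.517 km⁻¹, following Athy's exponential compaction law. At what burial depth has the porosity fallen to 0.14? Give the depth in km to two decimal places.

3.06 km

Invert Athy's law: Z = ln(phi₀/phi) / β
Z = ln(0.68/0.14) / 0.517 = ln(4.857) / 0.517 = 1.5805 / 0.517 = 3.057 km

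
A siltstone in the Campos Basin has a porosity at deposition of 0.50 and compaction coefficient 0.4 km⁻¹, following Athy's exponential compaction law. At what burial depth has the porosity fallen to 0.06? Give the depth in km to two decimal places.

Invert Athy's law: Z = ln(n₀/n) / k
Z = ln(0.5/0.06) / 0.4 = ln(8.333) / 0.4 = 2.1203 / 0.4 = 5.301 km

5.30 km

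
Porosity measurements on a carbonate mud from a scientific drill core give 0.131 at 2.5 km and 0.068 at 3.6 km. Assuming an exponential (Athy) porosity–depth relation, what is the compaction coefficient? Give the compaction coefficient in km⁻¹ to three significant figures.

0.596 km⁻¹

Athy: φ(z) = φ₀ e^(−βz) ⇒ φ₁/φ₂ = e^{β(z₂−z₁)} ⇒ β = ln(φ₁/φ₂)/(z₂−z₁)
β = ln(0.131/0.068) / (3.6 − 2.5) = ln(1.926) / 1.1 = 0.6557 / 1.1 = 0.5961 km⁻¹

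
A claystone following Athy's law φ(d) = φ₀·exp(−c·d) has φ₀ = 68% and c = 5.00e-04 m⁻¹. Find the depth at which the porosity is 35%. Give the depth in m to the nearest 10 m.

Working in km (1 km = 1000 m; c in km⁻¹ = c in m⁻¹ × 1000):
Invert Athy's law: d = ln(φ₀/φ) / c
d = ln(0.68/0.35) / 0.5 = ln(1.943) / 0.5 = 0.6642 / 0.5 = 1.328 km

1330 m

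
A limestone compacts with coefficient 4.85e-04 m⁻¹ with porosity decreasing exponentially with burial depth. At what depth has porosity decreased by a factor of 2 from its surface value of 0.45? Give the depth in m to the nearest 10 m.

1430 m

Working in km (1 km = 1000 m; β in km⁻¹ = β in m⁻¹ × 1000):
n/n₀ = 1/2 ⇒ exp(−β·z) = 1/2 ⇒ z = ln(2) / β
z = 0.6931 / 0.485 = 1.429 km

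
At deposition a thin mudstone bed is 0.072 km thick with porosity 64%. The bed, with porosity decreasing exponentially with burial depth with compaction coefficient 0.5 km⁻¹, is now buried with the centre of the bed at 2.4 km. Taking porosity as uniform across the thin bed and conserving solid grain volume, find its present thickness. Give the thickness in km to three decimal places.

0.032 km

Porosity at 2.4 km: φ = 0.64·exp(−0.5×2.4) = 0.1928
Solid-volume conservation: h(1−φ) = h₀(1−φ₀) ⇒ h = h₀·(1−φ₀)/(1−φ)
h = 0.072 × (1 − 0.64)/(1 − 0.1928) = 0.072 × 0.4460 = 0.0321 km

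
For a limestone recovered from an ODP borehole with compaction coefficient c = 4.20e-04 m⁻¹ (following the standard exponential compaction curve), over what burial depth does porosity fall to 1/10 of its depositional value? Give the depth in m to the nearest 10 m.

5480 m

Working in km (1 km = 1000 m; c in km⁻¹ = c in m⁻¹ × 1000):
n/n₀ = 1/10 ⇒ exp(−c·z) = 1/10 ⇒ z = ln(10) / c
z = 2.3026 / 0.42 = 5.482 km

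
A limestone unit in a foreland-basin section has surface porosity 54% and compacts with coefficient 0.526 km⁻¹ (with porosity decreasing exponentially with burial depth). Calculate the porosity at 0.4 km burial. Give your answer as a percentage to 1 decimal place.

phi = phi₀·exp(−c·d) = 0.54 × exp(−0.526 × 0.4) = 0.54 × exp(−0.2104)
  = 0.54 × 0.8103 = 0.4375

43.8%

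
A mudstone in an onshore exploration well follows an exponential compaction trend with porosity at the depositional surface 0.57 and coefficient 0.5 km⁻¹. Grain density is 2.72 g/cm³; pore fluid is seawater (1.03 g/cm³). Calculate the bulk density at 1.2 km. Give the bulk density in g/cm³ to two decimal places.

2.19 g/cm³

Porosity at depth: n = 0.57·exp(−0.5×1.2) = 0.57×0.5488 = 0.3128
Bulk density: ρ_b = (1−n)ρ_g + n·ρ_f = 0.6872×2.72 + 0.3128×1.03
       = 1.869 + 0.322 = 2.191 g/cm³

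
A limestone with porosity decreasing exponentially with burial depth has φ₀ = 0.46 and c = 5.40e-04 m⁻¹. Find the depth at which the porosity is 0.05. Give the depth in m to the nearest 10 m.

4110 m

Working in km (1 km = 1000 m; c in km⁻¹ = c in m⁻¹ × 1000):
Invert Athy's law: Z = ln(φ₀/φ) / c
Z = ln(0.46/0.05) / 0.54 = ln(9.2) / 0.54 = 2.2192 / 0.54 = 4.110 km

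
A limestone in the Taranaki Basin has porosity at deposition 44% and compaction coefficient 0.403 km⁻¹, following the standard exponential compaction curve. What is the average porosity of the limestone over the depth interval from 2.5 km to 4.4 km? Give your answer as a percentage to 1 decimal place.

11.2%

⟨phi⟩ = (1/(z₂−z₁)) ∫ phi₀ e^(−kz) dz = phi₀·(e^(−k·z₁) − e^(−k·z₂)) / (k·(z₂−z₁))
e^(−0.403×2.5) = 0.3651; e^(−0.403×4.4) = 0.1698
⟨phi⟩ = 0.44 × (0.3651 − 0.1698) / (0.403 × 1.9) = 0.44 × 0.2551 = 0.1123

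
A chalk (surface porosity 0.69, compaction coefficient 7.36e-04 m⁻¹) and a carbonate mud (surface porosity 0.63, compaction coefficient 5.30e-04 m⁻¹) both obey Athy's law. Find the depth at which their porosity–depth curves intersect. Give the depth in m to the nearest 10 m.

440 m

Working in km (1 km = 1000 m; k in km⁻¹ = k in m⁻¹ × 1000):
Set phi₀ₐ e^(−kₐd) = phi₀ᵦ e^(−kᵦd) ⇒ ln(phi₀ₐ/phi₀ᵦ) = (kₐ − kᵦ)·d
d = ln(0.69/0.63) / (0.736 − 0.53) = 0.0910 / 0.206 = 0.442 km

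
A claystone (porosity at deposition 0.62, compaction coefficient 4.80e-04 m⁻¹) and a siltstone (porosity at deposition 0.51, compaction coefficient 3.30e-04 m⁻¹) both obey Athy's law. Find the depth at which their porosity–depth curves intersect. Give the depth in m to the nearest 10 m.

1300 m

Working in km (1 km = 1000 m; c in km⁻¹ = c in m⁻¹ × 1000):
Set n₀ₐ e^(−cₐd) = n₀ᵦ e^(−cᵦd) ⇒ ln(n₀ₐ/n₀ᵦ) = (cₐ − cᵦ)·d
d = ln(0.62/0.51) / (0.48 − 0.33) = 0.1953 / 0.15 = 1.302 km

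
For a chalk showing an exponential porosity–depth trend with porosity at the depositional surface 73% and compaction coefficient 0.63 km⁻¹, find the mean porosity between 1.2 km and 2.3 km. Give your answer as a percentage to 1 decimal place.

24.7%

⟨n⟩ = (1/(z₂−z₁)) ∫ n₀ e^(−kz) dz = n₀·(e^(−k·z₁) − e^(−k·z₂)) / (k·(z₂−z₁))
e^(−0.63×1.2) = 0.4695; e^(−0.63×2.3) = 0.2348
⟨n⟩ = 0.73 × (0.4695 − 0.2348) / (0.63 × 1.1) = 0.73 × 0.3387 = 0.2473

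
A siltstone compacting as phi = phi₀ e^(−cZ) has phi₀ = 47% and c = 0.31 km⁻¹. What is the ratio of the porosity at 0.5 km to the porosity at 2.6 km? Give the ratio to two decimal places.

phi(Z₁)/phi(Z₂) = e^(−c·Z₁)/e^(−c·Z₂) = e^{c(Z₂−Z₁)}
= exp(0.31 × 2.1) = exp(0.651) = 1.9175

1.92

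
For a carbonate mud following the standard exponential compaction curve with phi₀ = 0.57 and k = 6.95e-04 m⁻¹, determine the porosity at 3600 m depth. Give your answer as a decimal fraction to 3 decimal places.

Working in km (1 km = 1000 m; k in km⁻¹ = k in m⁻¹ × 1000):
phi = phi₀·exp(−k·d) = 0.57 × exp(−0.695 × 3.6) = 0.57 × exp(−2.502)
  = 0.57 × 0.0819 = 0.0467

0.047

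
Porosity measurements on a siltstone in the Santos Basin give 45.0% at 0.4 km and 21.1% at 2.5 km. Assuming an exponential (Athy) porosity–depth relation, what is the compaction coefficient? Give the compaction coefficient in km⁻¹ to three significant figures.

0.361 km⁻¹

Athy: n(d) = n₀ e^(−βd) ⇒ n₁/n₂ = e^{β(d₂−d₁)} ⇒ β = ln(n₁/n₂)/(d₂−d₁)
β = ln(0.45/0.211) / (2.5 − 0.4) = ln(2.133) / 2.1 = 0.7574 / 2.1 = 0.3607 km⁻¹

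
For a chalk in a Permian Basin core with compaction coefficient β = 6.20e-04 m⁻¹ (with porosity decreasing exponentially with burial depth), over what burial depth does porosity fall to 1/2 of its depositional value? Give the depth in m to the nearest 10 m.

1120 m

Working in km (1 km = 1000 m; β in km⁻¹ = β in m⁻¹ × 1000):
phi/phi₀ = 1/2 ⇒ exp(−β·Z) = 1/2 ⇒ Z = ln(2) / β
Z = 0.6931 / 0.62 = 1.118 km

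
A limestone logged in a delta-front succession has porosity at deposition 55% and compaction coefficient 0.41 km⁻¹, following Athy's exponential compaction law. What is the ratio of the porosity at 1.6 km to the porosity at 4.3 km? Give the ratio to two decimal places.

φ(d₁)/φ(d₂) = e^(−β·d₁)/e^(−β·d₂) = e^{β(d₂−d₁)}
= exp(0.41 × 2.7) = exp(1.107) = 3.0253

3.03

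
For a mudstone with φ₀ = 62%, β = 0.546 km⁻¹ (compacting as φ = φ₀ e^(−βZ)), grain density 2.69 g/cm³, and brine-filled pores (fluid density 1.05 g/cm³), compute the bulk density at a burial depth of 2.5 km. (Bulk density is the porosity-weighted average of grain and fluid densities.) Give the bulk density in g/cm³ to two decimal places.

2.43 g/cm³

Porosity at depth: φ = 0.62·exp(−0.546×2.5) = 0.62×0.2554 = 0.1583
Bulk density: ρ_b = (1−φ)ρ_g + φ·ρ_f = 0.8417×2.69 + 0.1583×1.05
       = 2.264 + 0.166 = 2.430 g/cm³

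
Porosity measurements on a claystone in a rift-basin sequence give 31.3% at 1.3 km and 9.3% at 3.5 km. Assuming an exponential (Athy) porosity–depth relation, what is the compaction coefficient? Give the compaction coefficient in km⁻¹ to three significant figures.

0.552 km⁻¹

Athy: phi(z) = phi₀ e^(−kz) ⇒ phi₁/phi₂ = e^{k(z₂−z₁)} ⇒ k = ln(phi₁/phi₂)/(z₂−z₁)
k = ln(0.313/0.093) / (3.5 − 1.3) = ln(3.366) / 2.2 = 1.2136 / 2.2 = 0.5516 km⁻¹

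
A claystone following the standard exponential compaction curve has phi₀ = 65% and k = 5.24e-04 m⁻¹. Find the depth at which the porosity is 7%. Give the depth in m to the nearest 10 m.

Working in km (1 km = 1000 m; k in km⁻¹ = k in m⁻¹ × 1000):
Invert Athy's law: Z = ln(phi₀/phi) / k
Z = ln(0.65/0.07) / 0.524 = ln(9.286) / 0.524 = 2.2285 / 0.524 = 4.253 km

4250 m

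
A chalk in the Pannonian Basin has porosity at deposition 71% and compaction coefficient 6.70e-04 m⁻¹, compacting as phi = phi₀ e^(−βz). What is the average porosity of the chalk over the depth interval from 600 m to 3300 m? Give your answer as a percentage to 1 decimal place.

22.0%

Working in km (1 km = 1000 m; β in km⁻¹ = β in m⁻¹ × 1000):
⟨phi⟩ = (1/(z₂−z₁)) ∫ phi₀ e^(−βz) dz = phi₀·(e^(−β·z₁) − e^(−β·z₂)) / (β·(z₂−z₁))
e^(−0.67×0.6) = 0.6690; e^(−0.67×3.3) = 0.1096
⟨phi⟩ = 0.71 × (0.6690 − 0.1096) / (0.67 × 2.7) = 0.71 × 0.3092 = 0.2196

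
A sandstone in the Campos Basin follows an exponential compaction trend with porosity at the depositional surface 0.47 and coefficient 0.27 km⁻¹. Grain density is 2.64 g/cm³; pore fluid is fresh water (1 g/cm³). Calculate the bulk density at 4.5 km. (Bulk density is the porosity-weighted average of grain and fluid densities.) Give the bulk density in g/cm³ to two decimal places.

2.41 g/cm³

Porosity at depth: phi = 0.47·exp(−0.27×4.5) = 0.47×0.2967 = 0.1395
Bulk density: ρ_b = (1−phi)ρ_g + phi·ρ_f = 0.8605×2.64 + 0.1395×1
       = 2.272 + 0.139 = 2.411 g/cm³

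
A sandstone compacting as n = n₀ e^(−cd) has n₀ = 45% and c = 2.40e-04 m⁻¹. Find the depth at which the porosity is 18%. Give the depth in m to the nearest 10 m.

3820 m

Working in km (1 km = 1000 m; c in km⁻¹ = c in m⁻¹ × 1000):
Invert Athy's law: d = ln(n₀/n) / c
d = ln(0.45/0.18) / 0.24 = ln(2.5) / 0.24 = 0.9163 / 0.24 = 3.818 km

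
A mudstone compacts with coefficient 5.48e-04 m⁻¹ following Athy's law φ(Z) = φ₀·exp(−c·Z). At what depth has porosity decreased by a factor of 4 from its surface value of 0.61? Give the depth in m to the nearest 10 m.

2530 m

Working in km (1 km = 1000 m; c in km⁻¹ = c in m⁻¹ × 1000):
φ/φ₀ = 1/4 ⇒ exp(−c·Z) = 1/4 ⇒ Z = ln(4) / c
Z = 1.3863 / 0.548 = 2.530 km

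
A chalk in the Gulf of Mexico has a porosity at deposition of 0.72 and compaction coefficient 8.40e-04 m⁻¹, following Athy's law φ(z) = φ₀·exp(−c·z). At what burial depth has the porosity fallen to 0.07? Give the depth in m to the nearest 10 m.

2770 m

Working in km (1 km = 1000 m; c in km⁻¹ = c in m⁻¹ × 1000):
Invert Athy's law: z = ln(φ₀/φ) / c
z = ln(0.72/0.07) / 0.84 = ln(10.29) / 0.84 = 2.3308 / 0.84 = 2.775 km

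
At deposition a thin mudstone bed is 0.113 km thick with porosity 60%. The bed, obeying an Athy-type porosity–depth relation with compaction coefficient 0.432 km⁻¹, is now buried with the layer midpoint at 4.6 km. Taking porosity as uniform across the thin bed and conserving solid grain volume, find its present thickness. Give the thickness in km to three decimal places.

Porosity at 4.6 km: phi = 0.6·exp(−0.432×4.6) = 0.0822
Solid-volume conservation: h(1−phi) = h₀(1−phi₀) ⇒ h = h₀·(1−phi₀)/(1−phi)
h = 0.113 × (1 − 0.6)/(1 − 0.0822) = 0.113 × 0.4358 = 0.0493 km

0.049 km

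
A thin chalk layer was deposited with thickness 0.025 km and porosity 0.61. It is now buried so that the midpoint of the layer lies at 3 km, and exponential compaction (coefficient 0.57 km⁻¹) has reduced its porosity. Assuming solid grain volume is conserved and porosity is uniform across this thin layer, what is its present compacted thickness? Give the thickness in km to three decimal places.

Porosity at 3 km: n = 0.61·exp(−0.57×3) = 0.1103
Solid-volume conservation: h(1−n) = h₀(1−n₀) ⇒ h = h₀·(1−n₀)/(1−n)
h = 0.025 × (1 − 0.61)/(1 − 0.1103) = 0.025 × 0.4384 = 0.0110 km

0.011 km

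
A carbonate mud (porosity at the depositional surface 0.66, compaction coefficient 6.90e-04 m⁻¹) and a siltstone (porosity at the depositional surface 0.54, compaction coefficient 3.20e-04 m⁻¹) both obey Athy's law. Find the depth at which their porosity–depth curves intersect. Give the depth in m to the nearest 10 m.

540 m

Working in km (1 km = 1000 m; β in km⁻¹ = β in m⁻¹ × 1000):
Set phi₀ₐ e^(−βₐZ) = phi₀ᵦ e^(−βᵦZ) ⇒ ln(phi₀ₐ/phi₀ᵦ) = (βₐ − βᵦ)·Z
Z = ln(0.66/0.54) / (0.69 − 0.32) = 0.2007 / 0.37 = 0.542 km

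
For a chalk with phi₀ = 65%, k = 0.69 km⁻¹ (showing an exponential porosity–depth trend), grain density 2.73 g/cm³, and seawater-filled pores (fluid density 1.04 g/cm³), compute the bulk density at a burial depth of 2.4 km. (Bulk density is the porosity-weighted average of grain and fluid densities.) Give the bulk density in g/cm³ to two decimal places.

Porosity at depth: phi = 0.65·exp(−0.69×2.4) = 0.65×0.1909 = 0.1241
Bulk density: ρ_b = (1−phi)ρ_g + phi·ρ_f = 0.8759×2.73 + 0.1241×1.04
       = 2.391 + 0.129 = 2.520 g/cm³

2.52 g/cm³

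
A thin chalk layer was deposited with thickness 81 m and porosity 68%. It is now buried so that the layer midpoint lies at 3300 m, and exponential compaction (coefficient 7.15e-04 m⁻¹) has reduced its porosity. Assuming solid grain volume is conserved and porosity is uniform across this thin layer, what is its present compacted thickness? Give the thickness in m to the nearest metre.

Working in km (1 km = 1000 m; k in km⁻¹ = k in m⁻¹ × 1000):
Porosity at 3.3 km: n = 0.68·exp(−0.715×3.3) = 0.0642
Solid-volume conservation: h(1−n) = h₀(1−n₀) ⇒ h = h₀·(1−n₀)/(1−n)
h = 0.081 × (1 − 0.68)/(1 − 0.0642) = 0.081 × 0.3420 = 0.0277 km

28 m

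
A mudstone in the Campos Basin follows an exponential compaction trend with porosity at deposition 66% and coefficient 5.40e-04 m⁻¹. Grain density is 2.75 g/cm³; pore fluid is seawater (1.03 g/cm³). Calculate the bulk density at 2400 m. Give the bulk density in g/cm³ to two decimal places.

Working in km (1 km = 1000 m; β in km⁻¹ = β in m⁻¹ × 1000):
Porosity at depth: phi = 0.66·exp(−0.54×2.4) = 0.66×0.2736 = 0.1806
Bulk density: ρ_b = (1−phi)ρ_g + phi·ρ_f = 0.8194×2.75 + 0.1806×1.03
       = 2.253 + 0.186 = 2.439 g/cm³

2.44 g/cm³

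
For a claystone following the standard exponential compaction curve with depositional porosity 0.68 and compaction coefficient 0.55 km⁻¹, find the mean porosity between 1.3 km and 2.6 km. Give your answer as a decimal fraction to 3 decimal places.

0.238

⟨n⟩ = (1/(Z₂−Z₁)) ∫ n₀ e^(−βZ) dZ = n₀·(e^(−β·Z₁) − e^(−β·Z₂)) / (β·(Z₂−Z₁))
e^(−0.55×1.3) = 0.4892; e^(−0.55×2.6) = 0.2393
⟨n⟩ = 0.68 × (0.4892 − 0.2393) / (0.55 × 1.3) = 0.68 × 0.3495 = 0.2377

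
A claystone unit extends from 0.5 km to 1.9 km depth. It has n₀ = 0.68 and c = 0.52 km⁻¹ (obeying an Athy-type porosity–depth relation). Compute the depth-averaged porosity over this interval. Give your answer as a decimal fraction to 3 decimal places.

0.372

⟨n⟩ = (1/(z₂−z₁)) ∫ n₀ e^(−cz) dz = n₀·(e^(−c·z₁) − e^(−c·z₂)) / (c·(z₂−z₁))
e^(−0.52×0.5) = 0.7711; e^(−0.52×1.9) = 0.3723
⟨n⟩ = 0.68 × (0.7711 − 0.3723) / (0.52 × 1.4) = 0.68 × 0.5477 = 0.3724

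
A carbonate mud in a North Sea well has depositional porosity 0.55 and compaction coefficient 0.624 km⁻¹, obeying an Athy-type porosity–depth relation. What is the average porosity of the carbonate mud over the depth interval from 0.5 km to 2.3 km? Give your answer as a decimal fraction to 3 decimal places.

0.242

⟨n⟩ = (1/(z₂−z₁)) ∫ n₀ e^(−kz) dz = n₀·(e^(−k·z₁) − e^(−k·z₂)) / (k·(z₂−z₁))
e^(−0.624×0.5) = 0.7320; e^(−0.624×2.3) = 0.2381
⟨n⟩ = 0.55 × (0.7320 − 0.2381) / (0.624 × 1.8) = 0.55 × 0.4397 = 0.2419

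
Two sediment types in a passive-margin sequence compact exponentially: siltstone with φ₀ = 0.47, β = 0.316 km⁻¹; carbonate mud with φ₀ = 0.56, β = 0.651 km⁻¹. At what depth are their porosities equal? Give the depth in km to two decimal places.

0.52 km

Set φ₀ₐ e^(−βₐd) = φ₀ᵦ e^(−βᵦd) ⇒ ln(φ₀ₐ/φ₀ᵦ) = (βₐ − βᵦ)·d
d = ln(0.47/0.56) / (0.316 − 0.651) = -0.1752 / -0.335 = 0.523 km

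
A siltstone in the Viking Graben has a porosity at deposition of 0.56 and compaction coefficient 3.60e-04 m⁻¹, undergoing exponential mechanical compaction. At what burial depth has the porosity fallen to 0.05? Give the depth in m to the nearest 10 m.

6710 m

Working in km (1 km = 1000 m; c in km⁻¹ = c in m⁻¹ × 1000):
Invert Athy's law: d = ln(φ₀/φ) / c
d = ln(0.56/0.05) / 0.36 = ln(11.2) / 0.36 = 2.4159 / 0.36 = 6.711 km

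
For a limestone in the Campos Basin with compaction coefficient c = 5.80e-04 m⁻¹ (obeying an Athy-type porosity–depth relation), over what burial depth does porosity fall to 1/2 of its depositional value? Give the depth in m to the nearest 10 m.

1200 m

Working in km (1 km = 1000 m; c in km⁻¹ = c in m⁻¹ × 1000):
φ/φ₀ = 1/2 ⇒ exp(−c·z) = 1/2 ⇒ z = ln(2) / c
z = 0.6931 / 0.58 = 1.195 km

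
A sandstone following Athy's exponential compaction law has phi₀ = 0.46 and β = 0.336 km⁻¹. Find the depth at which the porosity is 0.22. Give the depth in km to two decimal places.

2.20 km

Invert Athy's law: z = ln(phi₀/phi) / β
z = ln(0.46/0.22) / 0.336 = ln(2.091) / 0.336 = 0.7376 / 0.336 = 2.195 km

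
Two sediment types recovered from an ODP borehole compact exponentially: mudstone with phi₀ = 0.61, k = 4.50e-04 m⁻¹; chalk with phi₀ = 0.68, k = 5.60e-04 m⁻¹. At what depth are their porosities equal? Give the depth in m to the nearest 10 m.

Working in km (1 km = 1000 m; k in km⁻¹ = k in m⁻¹ × 1000):
Set phi₀ₐ e^(−kₐz) = phi₀ᵦ e^(−kᵦz) ⇒ ln(phi₀ₐ/phi₀ᵦ) = (kₐ − kᵦ)·z
z = ln(0.61/0.68) / (0.45 − 0.56) = -0.1086 / -0.11 = 0.988 km

990 m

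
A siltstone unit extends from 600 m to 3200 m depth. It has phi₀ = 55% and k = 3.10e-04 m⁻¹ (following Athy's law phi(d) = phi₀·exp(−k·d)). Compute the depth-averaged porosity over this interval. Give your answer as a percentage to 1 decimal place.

31.4%

Working in km (1 km = 1000 m; k in km⁻¹ = k in m⁻¹ × 1000):
⟨phi⟩ = (1/(d₂−d₁)) ∫ phi₀ e^(−kd) dd = phi₀·(e^(−k·d₁) − e^(−k·d₂)) / (k·(d₂−d₁))
e^(−0.31×0.6) = 0.8303; e^(−0.31×3.2) = 0.3708
⟨phi⟩ = 0.55 × (0.8303 − 0.3708) / (0.31 × 2.6) = 0.55 × 0.5700 = 0.3135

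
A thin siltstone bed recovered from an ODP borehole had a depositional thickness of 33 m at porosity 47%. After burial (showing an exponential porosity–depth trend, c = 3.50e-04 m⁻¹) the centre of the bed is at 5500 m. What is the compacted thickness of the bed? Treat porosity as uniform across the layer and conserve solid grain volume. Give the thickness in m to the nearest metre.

19 m

Working in km (1 km = 1000 m; c in km⁻¹ = c in m⁻¹ × 1000):
Porosity at 5.5 km: phi = 0.47·exp(−0.35×5.5) = 0.0686
Solid-volume conservation: h(1−phi) = h₀(1−phi₀) ⇒ h = h₀·(1−phi₀)/(1−phi)
h = 0.033 × (1 − 0.47)/(1 − 0.0686) = 0.033 × 0.5690 = 0.0188 km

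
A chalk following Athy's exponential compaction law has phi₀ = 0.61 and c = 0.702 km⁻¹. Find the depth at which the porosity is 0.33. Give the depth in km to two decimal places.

Invert Athy's law: Z = ln(phi₀/phi) / c
Z = ln(0.61/0.33) / 0.702 = ln(1.848) / 0.702 = 0.6144 / 0.702 = 0.875 km

0.88 km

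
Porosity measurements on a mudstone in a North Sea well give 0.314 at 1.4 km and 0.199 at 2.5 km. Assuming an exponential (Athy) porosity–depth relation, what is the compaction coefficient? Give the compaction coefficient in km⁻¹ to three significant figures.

Athy: phi(z) = phi₀ e^(−kz) ⇒ phi₁/phi₂ = e^{k(z₂−z₁)} ⇒ k = ln(phi₁/phi₂)/(z₂−z₁)
k = ln(0.314/0.199) / (2.5 − 1.4) = ln(1.578) / 1.1 = 0.4561 / 1.1 = 0.4146 km⁻¹

0.415 km⁻¹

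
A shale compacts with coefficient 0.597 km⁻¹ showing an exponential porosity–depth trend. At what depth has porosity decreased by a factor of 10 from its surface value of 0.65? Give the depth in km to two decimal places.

3.86 km

n/n₀ = 1/10 ⇒ exp(−β·z) = 1/10 ⇒ z = ln(10) / β
z = 2.3026 / 0.597 = 3.857 km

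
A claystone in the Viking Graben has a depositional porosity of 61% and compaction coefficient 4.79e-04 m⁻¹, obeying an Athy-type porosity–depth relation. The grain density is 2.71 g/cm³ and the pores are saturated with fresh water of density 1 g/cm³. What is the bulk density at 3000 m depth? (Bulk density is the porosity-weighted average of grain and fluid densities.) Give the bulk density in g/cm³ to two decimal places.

2.46 g/cm³

Working in km (1 km = 1000 m; β in km⁻¹ = β in m⁻¹ × 1000):
Porosity at depth: n = 0.61·exp(−0.479×3) = 0.61×0.2376 = 0.1450
Bulk density: ρ_b = (1−n)ρ_g + n·ρ_f = 0.8550×2.71 + 0.1450×1
       = 2.317 + 0.145 = 2.462 g/cm³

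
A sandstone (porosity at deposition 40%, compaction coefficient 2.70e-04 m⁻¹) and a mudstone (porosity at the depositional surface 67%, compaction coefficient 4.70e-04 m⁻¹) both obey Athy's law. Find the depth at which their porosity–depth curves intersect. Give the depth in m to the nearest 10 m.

2580 m

Working in km (1 km = 1000 m; c in km⁻¹ = c in m⁻¹ × 1000):
Set phi₀ₐ e^(−cₐZ) = phi₀ᵦ e^(−cᵦZ) ⇒ ln(phi₀ₐ/phi₀ᵦ) = (cₐ − cᵦ)·Z
Z = ln(0.4/0.67) / (0.27 − 0.47) = -0.5158 / -0.2 = 2.579 km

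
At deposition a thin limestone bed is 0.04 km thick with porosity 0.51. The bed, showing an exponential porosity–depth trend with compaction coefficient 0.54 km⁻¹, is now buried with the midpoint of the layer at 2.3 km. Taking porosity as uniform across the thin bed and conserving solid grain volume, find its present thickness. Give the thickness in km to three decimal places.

0.023 km

Porosity at 2.3 km: φ = 0.51·exp(−0.54×2.3) = 0.1473
Solid-volume conservation: h(1−φ) = h₀(1−φ₀) ⇒ h = h₀·(1−φ₀)/(1−φ)
h = 0.04 × (1 − 0.51)/(1 − 0.1473) = 0.04 × 0.5746 = 0.0230 km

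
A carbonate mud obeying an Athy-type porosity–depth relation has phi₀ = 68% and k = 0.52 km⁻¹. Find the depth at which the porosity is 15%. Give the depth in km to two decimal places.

Invert Athy's law: Z = ln(phi₀/phi) / k
Z = ln(0.68/0.15) / 0.52 = ln(4.533) / 0.52 = 1.5115 / 0.52 = 2.907 km

2.91 km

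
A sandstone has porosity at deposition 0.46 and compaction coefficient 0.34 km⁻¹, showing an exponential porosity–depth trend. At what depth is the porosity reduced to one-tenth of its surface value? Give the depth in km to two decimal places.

6.77 km

phi/phi₀ = 1/10 ⇒ exp(−k·z) = 1/10 ⇒ z = ln(10) / k
z = 2.3026 / 0.34 = 6.772 km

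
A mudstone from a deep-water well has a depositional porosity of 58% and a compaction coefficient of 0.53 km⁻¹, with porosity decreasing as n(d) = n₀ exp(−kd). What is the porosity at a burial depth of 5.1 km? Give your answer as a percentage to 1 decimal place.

n = n₀·exp(−k·d) = 0.58 × exp(−0.53 × 5.1) = 0.58 × exp(−2.703)
  = 0.58 × 0.0670 = 0.0389

3.9%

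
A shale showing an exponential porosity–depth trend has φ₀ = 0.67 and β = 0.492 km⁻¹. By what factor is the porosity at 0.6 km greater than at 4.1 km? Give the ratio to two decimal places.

φ(z₁)/φ(z₂) = e^(−β·z₁)/e^(−β·z₂) = e^{β(z₂−z₁)}
= exp(0.492 × 3.5) = exp(1.722) = 5.5957

5.60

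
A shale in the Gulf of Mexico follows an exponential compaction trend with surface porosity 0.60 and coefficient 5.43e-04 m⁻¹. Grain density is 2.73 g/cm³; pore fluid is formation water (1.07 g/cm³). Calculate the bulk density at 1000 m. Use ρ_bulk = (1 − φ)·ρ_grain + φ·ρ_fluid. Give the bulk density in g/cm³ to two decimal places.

Working in km (1 km = 1000 m; β in km⁻¹ = β in m⁻¹ × 1000):
Porosity at depth: phi = 0.6·exp(−0.543×1) = 0.6×0.5810 = 0.3486
Bulk density: ρ_b = (1−phi)ρ_g + phi·ρ_f = 0.6514×2.73 + 0.3486×1.07
       = 1.778 + 0.373 = 2.151 g/cm³

2.15 g/cm³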